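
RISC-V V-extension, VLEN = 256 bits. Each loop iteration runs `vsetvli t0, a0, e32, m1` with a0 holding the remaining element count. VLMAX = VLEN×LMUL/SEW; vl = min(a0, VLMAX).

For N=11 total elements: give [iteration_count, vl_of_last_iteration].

[iterations, last_vl] = [2, 3]

lanes per group: 256·1/32 = 8
11 elements at 8/iter → 2 passes, remainder 3 on the last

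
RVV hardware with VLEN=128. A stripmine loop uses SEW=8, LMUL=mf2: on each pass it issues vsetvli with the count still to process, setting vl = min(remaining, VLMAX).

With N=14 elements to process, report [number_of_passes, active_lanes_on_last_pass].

[iterations, last_vl] = [2, 6]

VLMAX = VLEN×LMUL/SEW = 128×1/2/8 = 8
iterations = ceil(14/8) = 2; final-pass vl = 6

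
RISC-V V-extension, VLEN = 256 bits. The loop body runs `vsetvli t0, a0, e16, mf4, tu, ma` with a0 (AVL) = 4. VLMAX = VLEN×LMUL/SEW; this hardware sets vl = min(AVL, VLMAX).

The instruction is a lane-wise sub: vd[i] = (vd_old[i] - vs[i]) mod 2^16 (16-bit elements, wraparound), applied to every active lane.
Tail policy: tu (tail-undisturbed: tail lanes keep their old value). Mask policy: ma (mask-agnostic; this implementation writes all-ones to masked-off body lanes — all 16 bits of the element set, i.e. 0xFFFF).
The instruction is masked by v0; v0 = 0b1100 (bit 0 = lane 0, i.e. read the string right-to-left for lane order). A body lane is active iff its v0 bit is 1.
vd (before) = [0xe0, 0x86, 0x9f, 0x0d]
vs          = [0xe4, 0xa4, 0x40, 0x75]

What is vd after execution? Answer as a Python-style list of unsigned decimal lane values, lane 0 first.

vd = [65535, 65535, 95, 65432]

VLMAX = (256 × 1/4) / 16 = 4 lanes
vl ← min(4, 4) = 4
vd[0] mask-off/ones -> 0xffff
vd[1] mask-off/ones -> 0xffff
vd[2] sub(0x9f,0x40) -> 0x5f
vd[3] sub(0x0d,0x75) -> 0xff98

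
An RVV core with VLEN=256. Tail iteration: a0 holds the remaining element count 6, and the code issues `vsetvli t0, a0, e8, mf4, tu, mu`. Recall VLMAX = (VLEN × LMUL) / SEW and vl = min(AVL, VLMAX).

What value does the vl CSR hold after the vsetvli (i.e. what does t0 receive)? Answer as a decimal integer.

lanes per group: 256·1/4/8 = 8
vl = min(AVL, VLMAX) = min(6, 8) = 6

vl = 6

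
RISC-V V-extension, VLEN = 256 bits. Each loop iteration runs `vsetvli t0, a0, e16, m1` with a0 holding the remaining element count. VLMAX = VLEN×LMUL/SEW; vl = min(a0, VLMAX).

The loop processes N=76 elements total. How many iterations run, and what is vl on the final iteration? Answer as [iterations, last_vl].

VLMAX = (256 × 1) / 16 = 16 lanes
76 elements at 16/iter → 5 passes, remainder 12 on the last

[iterations, last_vl] = [5, 12]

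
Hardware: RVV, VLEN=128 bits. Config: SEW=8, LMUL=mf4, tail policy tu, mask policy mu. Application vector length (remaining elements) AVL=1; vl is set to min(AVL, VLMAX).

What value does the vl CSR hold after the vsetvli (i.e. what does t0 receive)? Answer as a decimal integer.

VLMAX = VLEN×LMUL/SEW = 128×1/4/8 = 4
vl = min(AVL, VLMAX) = min(1, 4) = 1

vl = 1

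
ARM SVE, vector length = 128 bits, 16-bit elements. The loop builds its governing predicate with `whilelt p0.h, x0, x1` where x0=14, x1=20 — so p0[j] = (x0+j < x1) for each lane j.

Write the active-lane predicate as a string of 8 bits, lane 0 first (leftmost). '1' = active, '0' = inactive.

lane count: 128 div 16 = 8
whilelt: lane j active iff 14+j < 20 → j < 6 → 6 active
bits (lane 0 leftmost): 11111100

predicate = 11111100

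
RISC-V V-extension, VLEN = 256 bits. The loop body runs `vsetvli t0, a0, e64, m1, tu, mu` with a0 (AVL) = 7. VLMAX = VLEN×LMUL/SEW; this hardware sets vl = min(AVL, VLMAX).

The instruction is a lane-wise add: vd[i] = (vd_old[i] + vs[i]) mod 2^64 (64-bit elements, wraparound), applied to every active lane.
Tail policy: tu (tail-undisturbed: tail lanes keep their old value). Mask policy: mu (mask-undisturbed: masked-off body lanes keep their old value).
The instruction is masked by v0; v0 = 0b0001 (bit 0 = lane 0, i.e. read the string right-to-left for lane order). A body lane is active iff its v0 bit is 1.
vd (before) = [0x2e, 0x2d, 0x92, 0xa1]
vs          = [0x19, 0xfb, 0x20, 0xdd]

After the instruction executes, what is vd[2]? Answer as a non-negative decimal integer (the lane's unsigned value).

lanes per group: 256·1/64 = 4
vl = min(AVL, VLMAX) = min(7, 4) = 4
lane  0: add(0x2e,0x19) ⇒ 0x47
lane  1: mask-off/keep ⇒ 0x2d
lane  2: mask-off/keep ⇒ 0x92
lane  3: mask-off/keep ⇒ 0xa1

vd[2] = 146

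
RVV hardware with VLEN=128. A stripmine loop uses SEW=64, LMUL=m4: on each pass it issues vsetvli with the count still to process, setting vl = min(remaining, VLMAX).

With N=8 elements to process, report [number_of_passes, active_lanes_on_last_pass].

lanes per group: 128·4/64 = 8
iterations = ceil(8/8) = 1; final-pass vl = 8

[iterations, last_vl] = [1, 8]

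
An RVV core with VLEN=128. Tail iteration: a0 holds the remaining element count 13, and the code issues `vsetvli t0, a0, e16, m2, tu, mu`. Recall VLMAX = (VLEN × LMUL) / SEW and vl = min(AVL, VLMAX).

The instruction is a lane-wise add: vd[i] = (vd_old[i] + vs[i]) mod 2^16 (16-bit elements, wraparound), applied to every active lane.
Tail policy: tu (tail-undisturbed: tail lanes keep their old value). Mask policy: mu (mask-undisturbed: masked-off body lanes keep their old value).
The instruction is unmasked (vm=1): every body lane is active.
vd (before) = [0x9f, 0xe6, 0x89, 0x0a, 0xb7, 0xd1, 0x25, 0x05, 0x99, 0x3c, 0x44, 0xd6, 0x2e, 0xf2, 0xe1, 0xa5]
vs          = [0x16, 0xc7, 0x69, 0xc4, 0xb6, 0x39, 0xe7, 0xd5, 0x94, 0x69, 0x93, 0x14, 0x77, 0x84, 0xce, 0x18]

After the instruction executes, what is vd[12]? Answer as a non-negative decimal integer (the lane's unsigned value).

lanes per group: 128·2/16 = 16
vl ← min(13, 16) = 13
vd[0] add(0x9f,0x16) -> 0xb5
vd[1] add(0xe6,0xc7) -> 0x1ad
vd[2] add(0x89,0x69) -> 0xf2
vd[3] add(0x0a,0xc4) -> 0xce
vd[4] add(0xb7,0xb6) -> 0x16d
vd[5] add(0xd1,0x39) -> 0x10a
vd[6] add(0x25,0xe7) -> 0x10c
vd[7] add(0x05,0xd5) -> 0xda
vd[8] add(0x99,0x94) -> 0x12d
vd[9] add(0x3c,0x69) -> 0xa5
vd[10] add(0x44,0x93) -> 0xd7
vd[11] add(0xd6,0x14) -> 0xea
vd[12] add(0x2e,0x77) -> 0xa5
vd[13] tail/keep -> 0xf2
vd[14] tail/keep -> 0xe1
vd[15] tail/keep -> 0xa5

vd[12] = 165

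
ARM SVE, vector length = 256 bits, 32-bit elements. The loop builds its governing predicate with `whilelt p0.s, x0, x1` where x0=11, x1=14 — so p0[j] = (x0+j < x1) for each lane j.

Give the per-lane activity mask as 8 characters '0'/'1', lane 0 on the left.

predicate = 11100000

lane count: 256 div 32 = 8
p0[j] = (11+j < 14); true for j=0..2 → 3 lanes set
bits (lane 0 leftmost): 11100000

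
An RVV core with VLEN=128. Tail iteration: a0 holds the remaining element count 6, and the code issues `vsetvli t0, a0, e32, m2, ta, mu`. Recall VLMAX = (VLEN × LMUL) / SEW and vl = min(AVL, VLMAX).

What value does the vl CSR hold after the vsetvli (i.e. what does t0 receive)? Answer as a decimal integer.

VLMAX = (128 × 2) / 32 = 8 lanes
vl ← min(6, 8) = 6

vl = 6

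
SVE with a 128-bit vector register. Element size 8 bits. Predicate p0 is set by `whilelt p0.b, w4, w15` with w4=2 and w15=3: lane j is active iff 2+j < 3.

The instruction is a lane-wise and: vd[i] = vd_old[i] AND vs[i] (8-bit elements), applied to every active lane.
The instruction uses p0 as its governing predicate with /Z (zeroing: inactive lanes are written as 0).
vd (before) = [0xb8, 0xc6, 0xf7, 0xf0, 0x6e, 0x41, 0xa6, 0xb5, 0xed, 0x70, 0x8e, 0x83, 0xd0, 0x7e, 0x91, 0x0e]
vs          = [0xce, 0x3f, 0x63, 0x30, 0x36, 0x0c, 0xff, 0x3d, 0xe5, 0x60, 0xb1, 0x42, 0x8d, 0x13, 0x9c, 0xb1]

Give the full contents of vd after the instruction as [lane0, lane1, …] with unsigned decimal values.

vd = [136, 0, 0, 0, 0, 0, 0, 0, 0, 0, 0, 0, 0, 0, 0, 0]

register lanes = 128/8 = 16
whilelt: lane j active iff 2+j < 3 → j < 1 → 1 active
vd[0] and(0xb8,0xce) -> 0x88
vd[1] tail/zero -> 0x00
vd[2] tail/zero -> 0x00
vd[3] tail/zero -> 0x00
vd[4] tail/zero -> 0x00
vd[5] tail/zero -> 0x00
vd[6] tail/zero -> 0x00
vd[7] tail/zero -> 0x00
vd[8] tail/zero -> 0x00
vd[9] tail/zero -> 0x00
vd[10] tail/zero -> 0x00
vd[11] tail/zero -> 0x00
vd[12] tail/zero -> 0x00
vd[13] tail/zero -> 0x00
vd[14] tail/zero -> 0x00
vd[15] tail/zero -> 0x00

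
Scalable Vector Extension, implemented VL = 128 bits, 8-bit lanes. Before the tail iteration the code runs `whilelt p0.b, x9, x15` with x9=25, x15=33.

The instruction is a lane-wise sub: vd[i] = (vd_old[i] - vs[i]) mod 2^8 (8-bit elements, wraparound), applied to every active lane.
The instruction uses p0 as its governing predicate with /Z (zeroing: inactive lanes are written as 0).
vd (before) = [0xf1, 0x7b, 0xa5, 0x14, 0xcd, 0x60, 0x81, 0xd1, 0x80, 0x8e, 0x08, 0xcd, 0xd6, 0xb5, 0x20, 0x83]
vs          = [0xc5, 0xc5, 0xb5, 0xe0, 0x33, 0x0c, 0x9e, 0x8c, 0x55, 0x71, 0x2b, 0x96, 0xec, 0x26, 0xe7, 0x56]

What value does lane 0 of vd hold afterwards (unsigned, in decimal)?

vd[0] = 44

lane count: 128 div 8 = 16
p0[j] = (25+j < 33); true for j=0..7 → 8 lanes set
vd[0] sub(0xf1,0xc5) -> 0x2c
vd[1] sub(0x7b,0xc5) -> 0xb6
vd[2] sub(0xa5,0xb5) -> 0xf0
vd[3] sub(0x14,0xe0) -> 0x34
vd[4] sub(0xcd,0x33) -> 0x9a
vd[5] sub(0x60,0x0c) -> 0x54
vd[6] sub(0x81,0x9e) -> 0xe3
vd[7] sub(0xd1,0x8c) -> 0x45
vd[8] tail/zero -> 0x00
vd[9] tail/zero -> 0x00
vd[10] tail/zero -> 0x00
vd[11] tail/zero -> 0x00
vd[12] tail/zero -> 0x00
vd[13] tail/zero -> 0x00
vd[14] tail/zero -> 0x00
vd[15] tail/zero -> 0x00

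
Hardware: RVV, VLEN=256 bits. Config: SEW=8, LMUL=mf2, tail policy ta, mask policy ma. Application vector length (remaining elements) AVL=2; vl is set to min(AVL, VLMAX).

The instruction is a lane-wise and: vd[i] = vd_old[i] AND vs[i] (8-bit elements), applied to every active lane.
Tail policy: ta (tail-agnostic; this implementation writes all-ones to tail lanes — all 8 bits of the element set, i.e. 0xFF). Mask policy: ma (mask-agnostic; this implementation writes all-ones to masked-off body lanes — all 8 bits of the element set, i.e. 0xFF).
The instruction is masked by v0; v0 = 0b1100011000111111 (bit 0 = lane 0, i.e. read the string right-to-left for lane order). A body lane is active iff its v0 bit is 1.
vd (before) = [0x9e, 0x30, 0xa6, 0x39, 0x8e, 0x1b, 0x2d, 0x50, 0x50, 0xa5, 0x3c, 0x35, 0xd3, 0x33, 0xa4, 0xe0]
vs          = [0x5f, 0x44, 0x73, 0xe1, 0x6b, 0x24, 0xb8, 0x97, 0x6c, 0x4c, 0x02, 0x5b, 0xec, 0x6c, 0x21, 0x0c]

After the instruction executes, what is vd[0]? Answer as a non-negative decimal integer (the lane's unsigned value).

vd[0] = 30

lanes per group: 256·1/2/8 = 16
AVL=2 ≤ VLMAX=16, so vl = 2
[0] and(0x9e,0x5f) = 0x1e
[1] and(0x30,0x44) = 0x00
[2] tail/ones = 0xff
[3] tail/ones = 0xff
[4] tail/ones = 0xff
[5] tail/ones = 0xff
[6] tail/ones = 0xff
[7] tail/ones = 0xff
[8] tail/ones = 0xff
[9] tail/ones = 0xff
[10] tail/ones = 0xff
[11] tail/ones = 0xff
[12] tail/ones = 0xff
[13] tail/ones = 0xff
[14] tail/ones = 0xff
[15] tail/ones = 0xff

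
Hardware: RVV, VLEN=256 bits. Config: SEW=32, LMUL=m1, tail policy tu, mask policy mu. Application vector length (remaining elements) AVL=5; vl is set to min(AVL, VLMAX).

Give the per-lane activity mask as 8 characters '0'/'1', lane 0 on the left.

predicate = 11111000

VLMAX = VLEN×LMUL/SEW = 256×1/32 = 8
AVL=5 ≤ VLMAX=8, so vl = 5
bits (lane 0 leftmost): 11111000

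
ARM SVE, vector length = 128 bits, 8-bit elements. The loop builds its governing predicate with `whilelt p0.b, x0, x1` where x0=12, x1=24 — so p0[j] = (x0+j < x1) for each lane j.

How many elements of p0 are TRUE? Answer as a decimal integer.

register lanes = 128/8 = 16
p0[j] = (12+j < 24); true for j=0..11 → 12 lanes set

vl = 12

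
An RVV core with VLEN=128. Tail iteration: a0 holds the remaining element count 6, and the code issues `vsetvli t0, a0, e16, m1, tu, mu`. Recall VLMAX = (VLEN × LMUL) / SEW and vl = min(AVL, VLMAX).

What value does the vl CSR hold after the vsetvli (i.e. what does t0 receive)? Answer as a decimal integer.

vl = 6

VLMAX = (128 × 1) / 16 = 8 lanes
vl = min(AVL, VLMAX) = min(6, 8) = 6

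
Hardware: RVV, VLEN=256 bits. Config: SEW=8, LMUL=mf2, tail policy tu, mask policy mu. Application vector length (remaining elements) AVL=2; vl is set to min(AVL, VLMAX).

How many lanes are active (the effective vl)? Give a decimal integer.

vl = 2

VLMAX = VLEN×LMUL/SEW = 256×1/2/8 = 16
vl ← min(2, 16) = 2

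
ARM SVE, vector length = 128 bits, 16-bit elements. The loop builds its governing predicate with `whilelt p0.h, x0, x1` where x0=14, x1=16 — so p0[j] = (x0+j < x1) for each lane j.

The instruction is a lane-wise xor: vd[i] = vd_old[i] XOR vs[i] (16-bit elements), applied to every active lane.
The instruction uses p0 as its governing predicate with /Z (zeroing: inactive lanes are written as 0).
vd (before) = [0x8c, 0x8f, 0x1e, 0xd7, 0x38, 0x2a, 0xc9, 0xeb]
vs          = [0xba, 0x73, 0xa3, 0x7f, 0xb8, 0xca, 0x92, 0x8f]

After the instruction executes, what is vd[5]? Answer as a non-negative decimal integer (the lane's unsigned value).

vd[5] = 0

register lanes = 128/16 = 8
p0[j] = (14+j < 16); true for j=0..1 → 2 lanes set
[0] xor(0x8c,0xba) = 0x36
[1] xor(0x8f,0x73) = 0xfc
[2] tail/zero = 0x00
[3] tail/zero = 0x00
[4] tail/zero = 0x00
[5] tail/zero = 0x00
[6] tail/zero = 0x00
[7] tail/zero = 0x00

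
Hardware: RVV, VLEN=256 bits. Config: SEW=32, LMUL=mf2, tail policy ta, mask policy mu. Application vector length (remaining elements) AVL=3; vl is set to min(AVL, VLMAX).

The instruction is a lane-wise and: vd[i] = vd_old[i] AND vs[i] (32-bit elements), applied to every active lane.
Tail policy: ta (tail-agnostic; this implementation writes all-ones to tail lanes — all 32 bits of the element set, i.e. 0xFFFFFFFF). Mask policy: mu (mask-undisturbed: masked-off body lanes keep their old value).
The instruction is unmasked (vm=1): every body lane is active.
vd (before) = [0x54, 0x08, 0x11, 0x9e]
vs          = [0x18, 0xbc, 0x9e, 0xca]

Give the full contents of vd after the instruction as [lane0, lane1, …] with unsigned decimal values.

VLMAX = (256 × 1/2) / 32 = 4 lanes
AVL=3 ≤ VLMAX=4, so vl = 3
  i=0: and(0x54,0x18) → 16
  i=1: and(0x08,0xbc) → 8
  i=2: and(0x11,0x9e) → 16
  i=3: tail/ones → 4294967295

vd = [16, 8, 16, 4294967295]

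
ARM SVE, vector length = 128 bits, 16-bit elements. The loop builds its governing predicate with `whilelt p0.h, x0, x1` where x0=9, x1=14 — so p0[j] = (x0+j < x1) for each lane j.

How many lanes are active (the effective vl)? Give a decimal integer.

vl = 5

register lanes = 128/16 = 8
p0[j] = (9+j < 14); true for j=0..4 → 5 lanes set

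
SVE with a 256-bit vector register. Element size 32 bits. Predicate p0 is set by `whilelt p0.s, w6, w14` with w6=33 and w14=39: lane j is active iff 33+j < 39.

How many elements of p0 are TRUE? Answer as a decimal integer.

256-bit reg / 32-bit elem → 8 lanes
active while 33+j < 39, i.e. j ∈ [0,6) capped at 8 ⇒ 6

vl = 6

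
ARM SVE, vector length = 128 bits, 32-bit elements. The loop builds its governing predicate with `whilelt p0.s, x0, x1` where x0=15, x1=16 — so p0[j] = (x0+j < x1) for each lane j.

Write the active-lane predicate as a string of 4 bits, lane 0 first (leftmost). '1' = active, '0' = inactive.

lane count: 128 div 32 = 4
p0[j] = (15+j < 16); true for j=0..0 → 1 lanes set
bits (lane 0 leftmost): 1000

predicate = 1000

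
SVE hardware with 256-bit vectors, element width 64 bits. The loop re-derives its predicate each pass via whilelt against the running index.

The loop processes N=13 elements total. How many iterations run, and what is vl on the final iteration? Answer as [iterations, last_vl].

256-bit reg / 64-bit elem → 4 lanes
N=13: ⌈13/4⌉ = 4 iters; last vl = 13 − 3×4 = 1

[iterations, last_vl] = [4, 1]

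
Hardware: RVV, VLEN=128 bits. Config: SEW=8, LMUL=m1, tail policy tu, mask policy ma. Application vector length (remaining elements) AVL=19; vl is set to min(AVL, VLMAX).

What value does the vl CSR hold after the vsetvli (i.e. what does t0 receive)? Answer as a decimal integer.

VLMAX = (128 × 1) / 8 = 16 lanes
vl = min(AVL, VLMAX) = min(19, 16) = 16

vl = 16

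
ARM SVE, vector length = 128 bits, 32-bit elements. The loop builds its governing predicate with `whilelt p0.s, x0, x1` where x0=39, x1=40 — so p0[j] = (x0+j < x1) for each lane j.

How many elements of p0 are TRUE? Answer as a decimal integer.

lane count: 128 div 32 = 4
p0[j] = (39+j < 40); true for j=0..0 → 1 lanes set

vl = 1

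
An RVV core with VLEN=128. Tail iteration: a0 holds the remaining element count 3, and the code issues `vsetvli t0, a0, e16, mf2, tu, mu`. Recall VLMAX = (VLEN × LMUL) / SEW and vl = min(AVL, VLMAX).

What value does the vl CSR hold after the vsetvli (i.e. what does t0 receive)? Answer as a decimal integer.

vl = 3

VLMAX = VLEN×LMUL/SEW = 128×1/2/16 = 4
AVL=3 ≤ VLMAX=4, so vl = 3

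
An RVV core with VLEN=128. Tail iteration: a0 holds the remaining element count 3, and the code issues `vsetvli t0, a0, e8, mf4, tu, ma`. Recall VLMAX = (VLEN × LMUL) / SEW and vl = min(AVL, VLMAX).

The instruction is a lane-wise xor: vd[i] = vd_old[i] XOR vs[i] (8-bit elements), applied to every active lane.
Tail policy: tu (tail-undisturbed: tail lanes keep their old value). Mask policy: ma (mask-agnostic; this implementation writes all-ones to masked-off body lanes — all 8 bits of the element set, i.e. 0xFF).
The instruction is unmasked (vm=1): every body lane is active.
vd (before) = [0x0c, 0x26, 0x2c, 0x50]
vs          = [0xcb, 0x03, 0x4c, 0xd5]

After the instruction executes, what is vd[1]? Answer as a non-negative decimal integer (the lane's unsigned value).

VLMAX = (128 × 1/4) / 8 = 4 lanes
AVL=3 ≤ VLMAX=4, so vl = 3
lane  0: xor(0x0c,0xcb) ⇒ 0xc7
lane  1: xor(0x26,0x03) ⇒ 0x25
lane  2: xor(0x2c,0x4c) ⇒ 0x60
lane  3: tail/keep ⇒ 0x50

vd[1] = 37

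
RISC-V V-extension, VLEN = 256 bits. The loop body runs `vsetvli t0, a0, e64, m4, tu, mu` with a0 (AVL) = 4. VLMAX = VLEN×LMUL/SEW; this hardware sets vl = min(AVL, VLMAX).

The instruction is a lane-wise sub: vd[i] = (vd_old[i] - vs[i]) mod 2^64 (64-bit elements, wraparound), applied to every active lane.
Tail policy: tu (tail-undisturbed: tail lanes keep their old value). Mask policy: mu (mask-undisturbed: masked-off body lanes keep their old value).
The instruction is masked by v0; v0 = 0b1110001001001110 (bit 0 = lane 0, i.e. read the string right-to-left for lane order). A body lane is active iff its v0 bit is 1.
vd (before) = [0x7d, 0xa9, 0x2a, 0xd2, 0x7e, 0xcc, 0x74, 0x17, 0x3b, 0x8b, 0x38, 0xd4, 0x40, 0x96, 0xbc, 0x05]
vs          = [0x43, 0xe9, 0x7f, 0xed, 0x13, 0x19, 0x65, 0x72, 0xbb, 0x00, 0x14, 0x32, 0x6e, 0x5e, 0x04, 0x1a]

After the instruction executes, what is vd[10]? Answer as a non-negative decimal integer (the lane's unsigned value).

vd[10] = 56

VLMAX = VLEN×LMUL/SEW = 256×4/64 = 16
AVL=4 ≤ VLMAX=16, so vl = 4
lane  0: mask-off/keep ⇒ 0x7d
lane  1: sub(0xa9,0xe9) ⇒ 0xffffffffffffffc0
lane  2: sub(0x2a,0x7f) ⇒ 0xffffffffffffffab
lane  3: sub(0xd2,0xed) ⇒ 0xffffffffffffffe5
lane  4: tail/keep ⇒ 0x7e
lane  5: tail/keep ⇒ 0xcc
lane  6: tail/keep ⇒ 0x74
lane  7: tail/keep ⇒ 0x17
lane  8: tail/keep ⇒ 0x3b
lane  9: tail/keep ⇒ 0x8b
lane 10: tail/keep ⇒ 0x38
lane 11: tail/keep ⇒ 0xd4
lane 12: tail/keep ⇒ 0x40
lane 13: tail/keep ⇒ 0x96
lane 14: tail/keep ⇒ 0xbc
lane 15: tail/keep ⇒ 0x05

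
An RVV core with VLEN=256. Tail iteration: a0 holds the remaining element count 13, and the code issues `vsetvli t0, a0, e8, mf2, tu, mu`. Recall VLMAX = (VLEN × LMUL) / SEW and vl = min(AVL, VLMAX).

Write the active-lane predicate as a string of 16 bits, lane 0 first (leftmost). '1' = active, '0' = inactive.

lanes per group: 256·1/2/8 = 16
vl ← min(13, 16) = 13
bits (lane 0 leftmost): 1111111111111000

predicate = 1111111111111000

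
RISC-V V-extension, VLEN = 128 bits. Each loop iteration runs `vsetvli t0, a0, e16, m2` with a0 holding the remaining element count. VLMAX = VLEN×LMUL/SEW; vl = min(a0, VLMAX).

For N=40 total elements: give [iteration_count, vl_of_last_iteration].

[iterations, last_vl] = [3, 8]

lanes per group: 128·2/16 = 16
N=40: ⌈40/16⌉ = 3 iters; last vl = 40 − 2×16 = 8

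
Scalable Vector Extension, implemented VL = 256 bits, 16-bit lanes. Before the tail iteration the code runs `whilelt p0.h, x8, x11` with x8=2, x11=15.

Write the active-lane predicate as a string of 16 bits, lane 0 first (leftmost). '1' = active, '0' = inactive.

predicate = 1111111111111000

lane count: 256 div 16 = 16
whilelt: lane j active iff 2+j < 15 → j < 13 → 13 active
bits (lane 0 leftmost): 1111111111111000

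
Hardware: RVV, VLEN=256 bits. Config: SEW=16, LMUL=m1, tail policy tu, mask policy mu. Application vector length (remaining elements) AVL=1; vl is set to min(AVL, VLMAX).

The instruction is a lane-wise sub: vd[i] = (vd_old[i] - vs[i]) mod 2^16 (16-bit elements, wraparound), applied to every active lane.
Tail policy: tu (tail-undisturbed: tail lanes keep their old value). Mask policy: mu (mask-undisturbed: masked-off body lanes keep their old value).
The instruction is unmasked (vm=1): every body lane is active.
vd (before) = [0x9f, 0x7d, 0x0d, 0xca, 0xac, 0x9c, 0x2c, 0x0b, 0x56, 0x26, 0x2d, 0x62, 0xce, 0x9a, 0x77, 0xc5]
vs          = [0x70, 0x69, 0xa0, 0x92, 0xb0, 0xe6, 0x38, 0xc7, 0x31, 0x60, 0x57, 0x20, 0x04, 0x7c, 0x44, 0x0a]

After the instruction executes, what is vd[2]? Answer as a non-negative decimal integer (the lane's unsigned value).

vd[2] = 13

lanes per group: 256·1/16 = 16
vl ← min(1, 16) = 1
lane  0: sub(0x9f,0x70) ⇒ 0x2f
lane  1: tail/keep ⇒ 0x7d
lane  2: tail/keep ⇒ 0x0d
lane  3: tail/keep ⇒ 0xca
lane  4: tail/keep ⇒ 0xac
lane  5: tail/keep ⇒ 0x9c
lane  6: tail/keep ⇒ 0x2c
lane  7: tail/keep ⇒ 0x0b
lane  8: tail/keep ⇒ 0x56
lane  9: tail/keep ⇒ 0x26
lane 10: tail/keep ⇒ 0x2d
lane 11: tail/keep ⇒ 0x62
lane 12: tail/keep ⇒ 0xce
lane 13: tail/keep ⇒ 0x9a
lane 14: tail/keep ⇒ 0x77
lane 15: tail/keep ⇒ 0xc5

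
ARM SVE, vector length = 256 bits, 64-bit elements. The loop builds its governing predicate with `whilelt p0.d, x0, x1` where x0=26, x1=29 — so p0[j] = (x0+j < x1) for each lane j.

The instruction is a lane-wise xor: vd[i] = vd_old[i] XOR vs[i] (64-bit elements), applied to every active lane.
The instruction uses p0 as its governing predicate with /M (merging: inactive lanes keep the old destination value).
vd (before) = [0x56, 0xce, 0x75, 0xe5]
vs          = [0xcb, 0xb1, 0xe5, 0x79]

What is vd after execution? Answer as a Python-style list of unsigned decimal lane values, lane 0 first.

256-bit reg / 64-bit elem → 4 lanes
p0[j] = (26+j < 29); true for j=0..2 → 3 lanes set
  i=0: xor(0x56,0xcb) → 157
  i=1: xor(0xce,0xb1) → 127
  i=2: xor(0x75,0xe5) → 144
  i=3: tail/keep → 229

vd = [157, 127, 144, 229]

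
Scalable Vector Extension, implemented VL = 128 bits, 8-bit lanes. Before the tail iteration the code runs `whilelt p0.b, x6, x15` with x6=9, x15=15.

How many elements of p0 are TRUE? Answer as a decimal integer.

lane count: 128 div 8 = 16
active while 9+j < 15, i.e. j ∈ [0,6) capped at 16 ⇒ 6

vl = 6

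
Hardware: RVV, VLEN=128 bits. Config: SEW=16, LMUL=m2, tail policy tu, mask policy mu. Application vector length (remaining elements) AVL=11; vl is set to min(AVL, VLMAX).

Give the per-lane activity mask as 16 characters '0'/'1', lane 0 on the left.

VLMAX = (128 × 2) / 16 = 16 lanes
AVL=11 ≤ VLMAX=16, so vl = 11
bits (lane 0 leftmost): 1111111111100000

predicate = 1111111111100000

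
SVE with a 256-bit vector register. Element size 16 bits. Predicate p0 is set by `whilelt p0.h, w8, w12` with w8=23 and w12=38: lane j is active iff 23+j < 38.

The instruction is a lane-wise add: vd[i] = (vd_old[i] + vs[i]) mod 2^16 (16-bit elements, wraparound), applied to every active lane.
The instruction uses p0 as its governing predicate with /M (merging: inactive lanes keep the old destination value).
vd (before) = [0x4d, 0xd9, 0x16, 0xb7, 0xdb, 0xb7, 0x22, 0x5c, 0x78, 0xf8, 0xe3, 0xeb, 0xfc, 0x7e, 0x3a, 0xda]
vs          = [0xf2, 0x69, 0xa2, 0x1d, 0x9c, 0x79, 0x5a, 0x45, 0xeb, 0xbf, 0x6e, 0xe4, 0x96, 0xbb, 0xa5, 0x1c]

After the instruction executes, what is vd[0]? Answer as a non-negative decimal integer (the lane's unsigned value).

vd[0] = 319

256-bit reg / 16-bit elem → 16 lanes
whilelt: lane j active iff 23+j < 38 → j < 15 → 15 active
  i=0: add(0x4d,0xf2) → 319
  i=1: add(0xd9,0x69) → 322
  i=2: add(0x16,0xa2) → 184
  i=3: add(0xb7,0x1d) → 212
  i=4: add(0xdb,0x9c) → 375
  i=5: add(0xb7,0x79) → 304
  i=6: add(0x22,0x5a) → 124
  i=7: add(0x5c,0x45) → 161
  i=8: add(0x78,0xeb) → 355
  i=9: add(0xf8,0xbf) → 439
  i=10: add(0xe3,0x6e) → 337
  i=11: add(0xeb,0xe4) → 463
  i=12: add(0xfc,0x96) → 402
  i=13: add(0x7e,0xbb) → 313
  i=14: add(0x3a,0xa5) → 223
  i=15: tail/keep → 218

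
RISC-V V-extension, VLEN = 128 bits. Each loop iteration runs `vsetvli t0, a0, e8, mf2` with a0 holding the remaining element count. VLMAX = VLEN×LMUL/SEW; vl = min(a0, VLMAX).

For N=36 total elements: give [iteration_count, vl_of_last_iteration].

[iterations, last_vl] = [5, 4]

VLMAX = VLEN×LMUL/SEW = 128×1/2/8 = 8
iterations = ceil(36/8) = 5; final-pass vl = 4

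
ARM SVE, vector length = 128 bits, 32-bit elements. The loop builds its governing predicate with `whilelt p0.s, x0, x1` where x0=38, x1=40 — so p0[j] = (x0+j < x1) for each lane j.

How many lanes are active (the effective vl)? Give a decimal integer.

vl = 2

register lanes = 128/32 = 4
whilelt: lane j active iff 38+j < 40 → j < 2 → 2 active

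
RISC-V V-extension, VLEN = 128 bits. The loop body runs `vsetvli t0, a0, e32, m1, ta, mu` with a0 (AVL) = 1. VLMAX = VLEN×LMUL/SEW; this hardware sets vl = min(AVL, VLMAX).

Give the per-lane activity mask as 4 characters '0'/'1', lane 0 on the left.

predicate = 1000

VLMAX = (128 × 1) / 32 = 4 lanes
vl = min(AVL, VLMAX) = min(1, 4) = 1
bits (lane 0 leftmost): 1000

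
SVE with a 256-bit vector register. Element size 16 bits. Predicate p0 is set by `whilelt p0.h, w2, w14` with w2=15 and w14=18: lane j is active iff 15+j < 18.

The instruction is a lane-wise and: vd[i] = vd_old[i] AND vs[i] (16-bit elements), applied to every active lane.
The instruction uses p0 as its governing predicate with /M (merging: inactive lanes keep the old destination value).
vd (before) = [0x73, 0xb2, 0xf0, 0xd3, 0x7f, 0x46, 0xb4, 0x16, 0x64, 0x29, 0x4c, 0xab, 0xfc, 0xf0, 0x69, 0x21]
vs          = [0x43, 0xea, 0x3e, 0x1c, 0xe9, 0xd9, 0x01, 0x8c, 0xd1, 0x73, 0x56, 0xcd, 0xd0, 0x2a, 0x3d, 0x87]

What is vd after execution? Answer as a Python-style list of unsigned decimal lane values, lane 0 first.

vd = [67, 162, 48, 211, 127, 70, 180, 22, 100, 41, 76, 171, 252, 240, 105, 33]

register lanes = 256/16 = 16
active while 15+j < 18, i.e. j ∈ [0,3) capped at 16 ⇒ 3
vd[0] and(0x73,0x43) -> 0x43
vd[1] and(0xb2,0xea) -> 0xa2
vd[2] and(0xf0,0x3e) -> 0x30
vd[3] tail/keep -> 0xd3
vd[4] tail/keep -> 0x7f
vd[5] tail/keep -> 0x46
vd[6] tail/keep -> 0xb4
vd[7] tail/keep -> 0x16
vd[8] tail/keep -> 0x64
vd[9] tail/keep -> 0x29
vd[10] tail/keep -> 0x4c
vd[11] tail/keep -> 0xab
vd[12] tail/keep -> 0xfc
vd[13] tail/keep -> 0xf0
vd[14] tail/keep -> 0x69
vd[15] tail/keep -> 0x21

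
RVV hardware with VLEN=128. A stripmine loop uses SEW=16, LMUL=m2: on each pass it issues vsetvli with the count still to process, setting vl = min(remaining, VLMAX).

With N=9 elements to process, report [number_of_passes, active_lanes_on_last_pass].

VLMAX = (128 × 2) / 16 = 16 lanes
9 elements at 16/iter → 1 passes, remainder 9 on the last

[iterations, last_vl] = [1, 9]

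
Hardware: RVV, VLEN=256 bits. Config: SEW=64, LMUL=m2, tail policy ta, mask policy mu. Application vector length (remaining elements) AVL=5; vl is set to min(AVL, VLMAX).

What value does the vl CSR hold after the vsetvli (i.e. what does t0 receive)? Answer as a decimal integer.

vl = 5

VLMAX = VLEN×LMUL/SEW = 256×2/64 = 8
AVL=5 ≤ VLMAX=8, so vl = 5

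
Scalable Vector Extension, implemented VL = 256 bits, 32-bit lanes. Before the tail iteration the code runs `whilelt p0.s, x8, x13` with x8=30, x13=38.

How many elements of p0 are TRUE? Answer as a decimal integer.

vl = 8

256-bit reg / 32-bit elem → 8 lanes
whilelt: lane j active iff 30+j < 38 → j < 8 → 8 active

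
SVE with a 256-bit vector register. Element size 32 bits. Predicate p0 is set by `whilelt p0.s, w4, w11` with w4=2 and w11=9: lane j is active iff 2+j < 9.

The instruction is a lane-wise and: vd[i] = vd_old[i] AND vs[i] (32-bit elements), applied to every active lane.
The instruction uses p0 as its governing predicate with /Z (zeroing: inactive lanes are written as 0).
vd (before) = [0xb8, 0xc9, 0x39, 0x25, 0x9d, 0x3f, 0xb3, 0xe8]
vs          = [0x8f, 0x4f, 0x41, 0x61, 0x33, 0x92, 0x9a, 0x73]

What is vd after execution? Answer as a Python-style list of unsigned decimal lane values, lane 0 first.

register lanes = 256/32 = 8
whilelt: lane j active iff 2+j < 9 → j < 7 → 7 active
lane  0: and(0xb8,0x8f) ⇒ 0x88
lane  1: and(0xc9,0x4f) ⇒ 0x49
lane  2: and(0x39,0x41) ⇒ 0x01
lane  3: and(0x25,0x61) ⇒ 0x21
lane  4: and(0x9d,0x33) ⇒ 0x11
lane  5: and(0x3f,0x92) ⇒ 0x12
lane  6: and(0xb3,0x9a) ⇒ 0x92
lane  7: tail/zero ⇒ 0x00

vd = [136, 73, 1, 33, 17, 18, 146, 0]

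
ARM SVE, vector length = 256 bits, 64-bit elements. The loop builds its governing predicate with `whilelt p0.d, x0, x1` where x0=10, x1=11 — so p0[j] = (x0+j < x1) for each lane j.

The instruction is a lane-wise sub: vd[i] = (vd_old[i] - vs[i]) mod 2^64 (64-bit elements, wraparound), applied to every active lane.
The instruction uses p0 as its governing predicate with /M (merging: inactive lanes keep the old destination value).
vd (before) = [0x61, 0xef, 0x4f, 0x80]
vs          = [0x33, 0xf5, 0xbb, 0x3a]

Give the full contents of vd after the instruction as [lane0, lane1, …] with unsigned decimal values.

register lanes = 256/64 = 4
active while 10+j < 11, i.e. j ∈ [0,1) capped at 4 ⇒ 1
  i=0: sub(0x61,0x33) → 46
  i=1: tail/keep → 239
  i=2: tail/keep → 79
  i=3: tail/keep → 128

vd = [46, 239, 79, 128]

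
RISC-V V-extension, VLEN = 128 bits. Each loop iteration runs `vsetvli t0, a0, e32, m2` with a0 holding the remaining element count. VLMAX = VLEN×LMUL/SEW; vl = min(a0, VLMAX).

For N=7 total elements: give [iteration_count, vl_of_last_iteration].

[iterations, last_vl] = [1, 7]

VLMAX = VLEN×LMUL/SEW = 128×2/32 = 8
7 elements at 8/iter → 1 passes, remainder 7 on the last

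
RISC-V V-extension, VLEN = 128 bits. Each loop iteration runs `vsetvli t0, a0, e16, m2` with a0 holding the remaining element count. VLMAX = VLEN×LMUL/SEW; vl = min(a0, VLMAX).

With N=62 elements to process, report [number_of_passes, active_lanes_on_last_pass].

[iterations, last_vl] = [4, 14]

lanes per group: 128·2/16 = 16
62 elements at 16/iter → 4 passes, remainder 14 on the last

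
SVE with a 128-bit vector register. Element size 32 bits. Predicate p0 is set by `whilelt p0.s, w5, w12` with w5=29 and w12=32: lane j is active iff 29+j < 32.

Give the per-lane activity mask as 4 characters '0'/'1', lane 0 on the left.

predicate = 1110

register lanes = 128/32 = 4
active while 29+j < 32, i.e. j ∈ [0,3) capped at 4 ⇒ 3
bits (lane 0 leftmost): 1110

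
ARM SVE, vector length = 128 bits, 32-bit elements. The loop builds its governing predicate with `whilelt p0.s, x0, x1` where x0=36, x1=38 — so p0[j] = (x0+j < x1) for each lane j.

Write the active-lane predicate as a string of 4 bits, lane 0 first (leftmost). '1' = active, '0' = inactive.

predicate = 1100

lane count: 128 div 32 = 4
p0[j] = (36+j < 38); true for j=0..1 → 2 lanes set
bits (lane 0 leftmost): 1100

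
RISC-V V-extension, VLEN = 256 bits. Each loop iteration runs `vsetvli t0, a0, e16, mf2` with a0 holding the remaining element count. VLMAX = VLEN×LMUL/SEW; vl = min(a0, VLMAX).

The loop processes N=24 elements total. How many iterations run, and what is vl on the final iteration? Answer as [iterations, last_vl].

lanes per group: 256·1/2/16 = 8
N=24: ⌈24/8⌉ = 3 iters; last vl = 24 − 2×8 = 8

[iterations, last_vl] = [3, 8]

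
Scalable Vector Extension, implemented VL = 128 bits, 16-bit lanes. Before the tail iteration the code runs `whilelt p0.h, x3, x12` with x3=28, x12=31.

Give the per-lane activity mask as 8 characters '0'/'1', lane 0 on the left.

predicate = 11100000

register lanes = 128/16 = 8
whilelt: lane j active iff 28+j < 31 → j < 3 → 3 active
bits (lane 0 leftmost): 11100000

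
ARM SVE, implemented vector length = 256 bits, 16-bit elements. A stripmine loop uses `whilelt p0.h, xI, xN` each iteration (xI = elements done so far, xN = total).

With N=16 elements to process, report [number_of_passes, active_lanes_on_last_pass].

register lanes = 256/16 = 16
iterations = ceil(16/16) = 1; final-pass vl = 16

[iterations, last_vl] = [1, 16]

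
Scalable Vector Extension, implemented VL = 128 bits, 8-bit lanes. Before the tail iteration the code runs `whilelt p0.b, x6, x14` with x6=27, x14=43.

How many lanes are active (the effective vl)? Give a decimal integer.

vl = 16

128-bit reg / 8-bit elem → 16 lanes
active while 27+j < 43, i.e. j ∈ [0,16) capped at 16 ⇒ 16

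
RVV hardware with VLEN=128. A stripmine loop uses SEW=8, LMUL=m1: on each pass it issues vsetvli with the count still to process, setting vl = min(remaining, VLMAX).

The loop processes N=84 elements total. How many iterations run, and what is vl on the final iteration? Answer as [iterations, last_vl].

lanes per group: 128·1/8 = 16
N=84: ⌈84/16⌉ = 6 iters; last vl = 84 − 5×16 = 4

[iterations, last_vl] = [6, 4]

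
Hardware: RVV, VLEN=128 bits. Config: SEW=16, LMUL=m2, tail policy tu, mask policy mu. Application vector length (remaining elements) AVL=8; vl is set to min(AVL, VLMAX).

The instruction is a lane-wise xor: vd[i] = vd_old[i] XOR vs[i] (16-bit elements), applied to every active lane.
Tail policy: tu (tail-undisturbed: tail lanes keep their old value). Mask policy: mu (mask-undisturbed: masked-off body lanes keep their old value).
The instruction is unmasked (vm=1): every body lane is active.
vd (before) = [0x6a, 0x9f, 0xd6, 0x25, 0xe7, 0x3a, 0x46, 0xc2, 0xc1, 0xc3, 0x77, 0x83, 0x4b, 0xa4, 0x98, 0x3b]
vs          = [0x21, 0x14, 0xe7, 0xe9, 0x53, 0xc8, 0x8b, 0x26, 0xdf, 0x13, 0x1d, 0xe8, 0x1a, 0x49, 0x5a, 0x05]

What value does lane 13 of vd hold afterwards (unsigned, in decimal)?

VLMAX = (128 × 2) / 16 = 16 lanes
AVL=8 ≤ VLMAX=16, so vl = 8
lane  0: xor(0x6a,0x21) ⇒ 0x4b
lane  1: xor(0x9f,0x14) ⇒ 0x8b
lane  2: xor(0xd6,0xe7) ⇒ 0x31
lane  3: xor(0x25,0xe9) ⇒ 0xcc
lane  4: xor(0xe7,0x53) ⇒ 0xb4
lane  5: xor(0x3a,0xc8) ⇒ 0xf2
lane  6: xor(0x46,0x8b) ⇒ 0xcd
lane  7: xor(0xc2,0x26) ⇒ 0xe4
lane  8: tail/keep ⇒ 0xc1
lane  9: tail/keep ⇒ 0xc3
lane 10: tail/keep ⇒ 0x77
lane 11: tail/keep ⇒ 0x83
lane 12: tail/keep ⇒ 0x4b
lane 13: tail/keep ⇒ 0xa4
lane 14: tail/keep ⇒ 0x98
lane 15: tail/keep ⇒ 0x3b

vd[13] = 164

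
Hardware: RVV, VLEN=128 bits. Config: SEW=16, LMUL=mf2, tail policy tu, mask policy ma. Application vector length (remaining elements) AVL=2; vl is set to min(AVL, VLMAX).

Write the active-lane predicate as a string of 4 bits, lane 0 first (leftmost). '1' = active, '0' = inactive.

VLMAX = VLEN×LMUL/SEW = 128×1/2/16 = 4
vl ← min(2, 4) = 2
bits (lane 0 leftmost): 1100

predicate = 1100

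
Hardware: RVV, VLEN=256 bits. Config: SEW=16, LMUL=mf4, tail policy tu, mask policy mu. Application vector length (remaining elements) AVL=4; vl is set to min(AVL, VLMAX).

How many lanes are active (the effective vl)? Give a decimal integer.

VLMAX = VLEN×LMUL/SEW = 256×1/4/16 = 4
vl = min(AVL, VLMAX) = min(4, 4) = 4

vl = 4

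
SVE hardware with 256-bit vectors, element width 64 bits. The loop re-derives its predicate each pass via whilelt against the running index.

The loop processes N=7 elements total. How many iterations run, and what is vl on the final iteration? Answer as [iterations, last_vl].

lane count: 256 div 64 = 4
iterations = ceil(7/4) = 2; final-pass vl = 3

[iterations, last_vl] = [2, 3]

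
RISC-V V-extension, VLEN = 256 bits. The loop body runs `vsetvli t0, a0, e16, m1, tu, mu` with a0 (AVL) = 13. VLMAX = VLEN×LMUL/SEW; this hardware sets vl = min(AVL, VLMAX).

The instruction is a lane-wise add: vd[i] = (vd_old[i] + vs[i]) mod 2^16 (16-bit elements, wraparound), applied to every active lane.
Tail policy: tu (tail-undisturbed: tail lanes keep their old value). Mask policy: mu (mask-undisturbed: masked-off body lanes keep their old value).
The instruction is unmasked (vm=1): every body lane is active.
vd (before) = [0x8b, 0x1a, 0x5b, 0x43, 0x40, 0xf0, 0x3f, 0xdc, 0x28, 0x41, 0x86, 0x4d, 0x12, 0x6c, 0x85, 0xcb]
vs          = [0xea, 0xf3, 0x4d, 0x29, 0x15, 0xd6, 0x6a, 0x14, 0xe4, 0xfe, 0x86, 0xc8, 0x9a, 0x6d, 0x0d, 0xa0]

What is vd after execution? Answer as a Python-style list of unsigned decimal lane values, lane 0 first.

vd = [373, 269, 168, 108, 85, 454, 169, 240, 268, 319, 268, 277, 172, 108, 133, 203]

VLMAX = (256 × 1) / 16 = 16 lanes
AVL=13 ≤ VLMAX=16, so vl = 13
[0] add(0x8b,0xea) = 0x175
[1] add(0x1a,0xf3) = 0x10d
[2] add(0x5b,0x4d) = 0xa8
[3] add(0x43,0x29) = 0x6c
[4] add(0x40,0x15) = 0x55
[5] add(0xf0,0xd6) = 0x1c6
[6] add(0x3f,0x6a) = 0xa9
[7] add(0xdc,0x14) = 0xf0
[8] add(0x28,0xe4) = 0x10c
[9] add(0x41,0xfe) = 0x13f
[10] add(0x86,0x86) = 0x10c
[11] add(0x4d,0xc8) = 0x115
[12] add(0x12,0x9a) = 0xac
[13] tail/keep = 0x6c
[14] tail/keep = 0x85
[15] tail/keep = 0xcb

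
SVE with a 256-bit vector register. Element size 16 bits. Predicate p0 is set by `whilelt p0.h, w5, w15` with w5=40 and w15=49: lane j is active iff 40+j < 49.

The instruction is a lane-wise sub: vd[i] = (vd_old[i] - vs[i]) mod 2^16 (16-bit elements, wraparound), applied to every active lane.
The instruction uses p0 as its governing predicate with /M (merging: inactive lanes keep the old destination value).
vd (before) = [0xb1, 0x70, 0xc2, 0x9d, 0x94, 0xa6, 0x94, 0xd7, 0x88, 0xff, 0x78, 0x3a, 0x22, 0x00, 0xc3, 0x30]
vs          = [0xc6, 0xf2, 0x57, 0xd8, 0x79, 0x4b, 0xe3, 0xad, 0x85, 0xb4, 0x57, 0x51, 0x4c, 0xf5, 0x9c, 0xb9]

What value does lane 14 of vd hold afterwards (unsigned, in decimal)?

vd[14] = 195

lane count: 256 div 16 = 16
whilelt: lane j active iff 40+j < 49 → j < 9 → 9 active
  i=0: sub(0xb1,0xc6) → 65515
  i=1: sub(0x70,0xf2) → 65406
  i=2: sub(0xc2,0x57) → 107
  i=3: sub(0x9d,0xd8) → 65477
  i=4: sub(0x94,0x79) → 27
  i=5: sub(0xa6,0x4b) → 91
  i=6: sub(0x94,0xe3) → 65457
  i=7: sub(0xd7,0xad) → 42
  i=8: sub(0x88,0x85) → 3
  i=9: tail/keep → 255
  i=10: tail/keep → 120
  i=11: tail/keep → 58
  i=12: tail/keep → 34
  i=13: tail/keep → 0
  i=14: tail/keep → 195
  i=15: tail/keep → 48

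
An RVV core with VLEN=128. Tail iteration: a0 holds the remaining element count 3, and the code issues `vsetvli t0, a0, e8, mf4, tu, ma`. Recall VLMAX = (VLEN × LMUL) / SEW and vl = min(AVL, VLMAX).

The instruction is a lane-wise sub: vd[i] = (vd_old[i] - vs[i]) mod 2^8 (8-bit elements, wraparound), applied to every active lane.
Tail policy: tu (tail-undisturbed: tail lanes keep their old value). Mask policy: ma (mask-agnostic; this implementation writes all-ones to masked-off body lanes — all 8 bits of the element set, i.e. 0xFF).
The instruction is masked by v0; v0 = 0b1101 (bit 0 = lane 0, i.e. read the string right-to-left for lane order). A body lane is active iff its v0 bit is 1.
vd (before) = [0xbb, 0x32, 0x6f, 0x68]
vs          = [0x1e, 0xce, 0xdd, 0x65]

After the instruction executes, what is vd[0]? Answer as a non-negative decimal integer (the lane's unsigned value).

vd[0] = 157

VLMAX = (128 × 1/4) / 8 = 4 lanes
vl = min(AVL, VLMAX) = min(3, 4) = 3
lane  0: sub(0xbb,0x1e) ⇒ 0x9d
lane  1: mask-off/ones ⇒ 0xff
lane  2: sub(0x6f,0xdd) ⇒ 0x92
lane  3: tail/keep ⇒ 0x68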